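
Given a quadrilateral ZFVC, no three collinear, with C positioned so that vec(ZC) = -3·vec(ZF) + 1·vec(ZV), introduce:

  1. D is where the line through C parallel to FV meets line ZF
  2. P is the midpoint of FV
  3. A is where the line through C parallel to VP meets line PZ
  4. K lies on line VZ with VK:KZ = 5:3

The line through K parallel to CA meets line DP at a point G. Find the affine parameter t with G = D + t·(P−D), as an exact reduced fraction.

Assign Z = (0, 0), F = (1, 0), V = (0, 1), C = (-3, 1) — the answer is frame-independent, so this choice is without loss of generality.
1. D is where the line through C parallel to FV meets line ZF ⇒ D = (-2, 0)
2. P is the midpoint of FV ⇒ P = (1/2, 1/2)
3. A is where the line through C parallel to VP meets line PZ ⇒ A = (-1, -1)
4. K lies on line VZ with VK:KZ = 5:3 ⇒ K = (0, 3/8)
through K parallel to CA: direction (2, -2); meets DP at G = (-1/48, 19/48)
G = D + t·(P−D) with t = 19/24

t = 19/24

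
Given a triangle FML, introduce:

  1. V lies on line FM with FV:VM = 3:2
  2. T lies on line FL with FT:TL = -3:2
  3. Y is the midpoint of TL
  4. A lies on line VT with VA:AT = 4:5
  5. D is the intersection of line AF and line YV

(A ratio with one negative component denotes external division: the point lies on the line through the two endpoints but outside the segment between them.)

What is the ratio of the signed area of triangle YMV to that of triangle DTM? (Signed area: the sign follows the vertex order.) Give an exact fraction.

Choose coordinates F = (0, 0), M = (1, 0), L = (0, 1).
1. V lies on line FM with FV:VM = 3:2 ⇒ V = (3/5, 0)
2. T lies on line FL with FT:TL = -3:2 ⇒ T = (0, 3)
3. Y is the midpoint of TL ⇒ Y = (0, 2)
4. A lies on line VT with VA:AT = 4:5 ⇒ A = (1/3, 4/3)
5. D is the intersection of line AF and line YV ⇒ D = (3/11, 12/11)
2·[YMV] = -4/5, 2·[DTM] = -12/11
[YMV]:[DTM] = -4/5:-12/11 = 11/15

[YMV]:[DTM] = 11/15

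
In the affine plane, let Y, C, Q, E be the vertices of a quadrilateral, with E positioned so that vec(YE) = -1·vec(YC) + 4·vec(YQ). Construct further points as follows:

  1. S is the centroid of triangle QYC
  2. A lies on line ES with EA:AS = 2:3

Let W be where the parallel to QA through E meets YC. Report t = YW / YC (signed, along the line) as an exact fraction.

Set Y = (0, 0), C = (1, 0), Q = (0, 1), E = (-1, 4); any affine frame gives the same invariant.
1. S is the centroid of triangle QYC ⇒ S = (1/3, 1/3)
2. A lies on line ES with EA:AS = 2:3 ⇒ A = (-7/15, 38/15)
through E parallel to QA: direction (-7/15, 23/15); meets YC at W = (5/23, 0)
W = Y + t·(C−Y) with t = 5/23

t = 5/23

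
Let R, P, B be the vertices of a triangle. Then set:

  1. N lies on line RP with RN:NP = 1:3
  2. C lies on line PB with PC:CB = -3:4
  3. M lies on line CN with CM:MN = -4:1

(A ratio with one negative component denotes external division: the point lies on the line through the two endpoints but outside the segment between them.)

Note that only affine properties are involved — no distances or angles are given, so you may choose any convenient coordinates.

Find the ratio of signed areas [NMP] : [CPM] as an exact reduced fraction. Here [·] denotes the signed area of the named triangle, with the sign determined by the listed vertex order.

Assign R = (0, 0), P = (1, 0), B = (0, 1) — the answer is frame-independent, so this choice is without loss of generality.
1. N lies on line RP with RN:NP = 1:3 ⇒ N = (1/4, 0)
2. C lies on line PB with PC:CB = -3:4 ⇒ C = (4, -3)
3. M lies on line CN with CM:MN = -4:1 ⇒ M = (-1, 1)
2·[NMP] = -3/4, 2·[CPM] = 3
[NMP]:[CPM] = -3/4:3 = -1/4

[NMP]:[CPM] = -1/4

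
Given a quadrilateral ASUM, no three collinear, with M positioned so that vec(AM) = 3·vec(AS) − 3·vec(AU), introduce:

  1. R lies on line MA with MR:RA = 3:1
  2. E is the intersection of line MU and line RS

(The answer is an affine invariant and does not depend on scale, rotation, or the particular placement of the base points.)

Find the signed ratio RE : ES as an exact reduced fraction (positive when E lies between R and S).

Assign A = (0, 0), S = (1, 0), U = (0, 1), M = (3, -3) — the answer is frame-independent, so this choice is without loss of generality.
1. R lies on line MA with MR:RA = 3:1 ⇒ R = (3/4, -3/4)
2. E is the intersection of line MU and line RS ⇒ E = (12/13, -3/13)
E = R + t·(S−R) with t = 9/13, so RE:ES = t:(1−t) = 9/13:4/13

RE:ES = 9/4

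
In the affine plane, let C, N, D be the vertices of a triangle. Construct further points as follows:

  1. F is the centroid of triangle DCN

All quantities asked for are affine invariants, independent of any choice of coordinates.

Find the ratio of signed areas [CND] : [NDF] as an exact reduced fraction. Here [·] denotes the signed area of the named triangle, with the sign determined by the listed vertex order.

[CND]:[NDF] = 3

Work in coordinates with C = (0, 0), N = (1, 0), D = (0, 1).
1. F is the centroid of triangle DCN ⇒ F = (1/3, 1/3)
2·[CND] = 1, 2·[NDF] = 1/3
[CND]:[NDF] = 1:1/3 = 3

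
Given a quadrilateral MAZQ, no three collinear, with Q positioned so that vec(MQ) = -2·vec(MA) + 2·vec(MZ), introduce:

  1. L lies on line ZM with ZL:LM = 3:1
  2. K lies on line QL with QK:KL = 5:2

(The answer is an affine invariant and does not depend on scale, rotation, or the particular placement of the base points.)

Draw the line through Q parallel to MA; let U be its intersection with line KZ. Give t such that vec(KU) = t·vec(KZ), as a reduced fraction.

Choose coordinates M = (0, 0), A = (1, 0), Z = (0, 1), Q = (-2, 2).
1. L lies on line ZM with ZL:LM = 3:1 ⇒ L = (0, 1/4)
2. K lies on line QL with QK:KL = 5:2 ⇒ K = (-4/7, 3/4)
through Q parallel to MA: direction (1, 0); meets KZ at U = (16/7, 2)
U = K + t·(Z−K) with t = 5

t = 5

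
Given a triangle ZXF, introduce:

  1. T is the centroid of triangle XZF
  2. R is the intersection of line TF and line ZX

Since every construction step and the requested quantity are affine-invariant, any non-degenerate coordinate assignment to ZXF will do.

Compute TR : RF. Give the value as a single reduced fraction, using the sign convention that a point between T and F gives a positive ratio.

Choose coordinates Z = (0, 0), X = (1, 0), F = (0, 1).
1. T is the centroid of triangle XZF ⇒ T = (1/3, 1/3)
2. R is the intersection of line TF and line ZX ⇒ R = (1/2, 0)
R = T + t·(F−T) with t = -1/2, so TR:RF = t:(1−t) = -1/2:3/2

TR:RF = -1/3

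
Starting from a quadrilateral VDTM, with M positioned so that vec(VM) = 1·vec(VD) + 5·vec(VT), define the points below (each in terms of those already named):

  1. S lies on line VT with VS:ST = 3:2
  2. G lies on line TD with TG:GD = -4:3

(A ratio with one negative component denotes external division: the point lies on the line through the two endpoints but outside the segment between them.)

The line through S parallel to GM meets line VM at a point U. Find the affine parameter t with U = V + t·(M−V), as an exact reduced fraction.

t = 9/115

Set V = (0, 0), D = (1, 0), T = (0, 1), M = (1, 5); any affine frame gives the same invariant.
1. S lies on line VT with VS:ST = 3:2 ⇒ S = (0, 3/5)
2. G lies on line TD with TG:GD = -4:3 ⇒ G = (4, -3)
through S parallel to GM: direction (-3, 8); meets VM at U = (9/115, 9/23)
U = V + t·(M−V) with t = 9/115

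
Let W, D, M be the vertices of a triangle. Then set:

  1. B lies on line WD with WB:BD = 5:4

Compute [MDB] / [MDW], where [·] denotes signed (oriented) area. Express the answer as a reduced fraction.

[MDB]:[MDW] = 4/9

Assign W = (0, 0), D = (1, 0), M = (0, 1) — the answer is frame-independent, so this choice is without loss of generality.
1. B lies on line WD with WB:BD = 5:4 ⇒ B = (5/9, 0)
2·[MDB] = -4/9, 2·[MDW] = -1
[MDB]:[MDW] = -4/9:-1 = 4/9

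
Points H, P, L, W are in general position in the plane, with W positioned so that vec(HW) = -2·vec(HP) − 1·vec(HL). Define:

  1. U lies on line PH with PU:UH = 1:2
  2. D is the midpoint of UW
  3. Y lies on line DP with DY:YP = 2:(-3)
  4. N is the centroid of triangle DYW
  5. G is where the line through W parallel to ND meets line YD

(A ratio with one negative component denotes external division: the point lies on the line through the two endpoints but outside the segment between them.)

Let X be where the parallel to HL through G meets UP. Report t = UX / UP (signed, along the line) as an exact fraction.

t = 6

Assign H = (0, 0), P = (1, 0), L = (0, 1), W = (-2, -1) — the answer is frame-independent, so this choice is without loss of generality.
1. U lies on line PH with PU:UH = 1:2 ⇒ U = (2/3, 0)
2. D is the midpoint of UW ⇒ D = (-2/3, -1/2)
3. Y lies on line DP with DY:YP = 2:(-3) ⇒ Y = (-4, -3/2)
4. N is the centroid of triangle DYW ⇒ N = (-20/9, -1)
5. G is where the line through W parallel to ND meets line YD ⇒ G = (8/3, 1/2)
through G parallel to HL: direction (0, 1); meets UP at X = (8/3, 0)
X = U + t·(P−U) with t = 6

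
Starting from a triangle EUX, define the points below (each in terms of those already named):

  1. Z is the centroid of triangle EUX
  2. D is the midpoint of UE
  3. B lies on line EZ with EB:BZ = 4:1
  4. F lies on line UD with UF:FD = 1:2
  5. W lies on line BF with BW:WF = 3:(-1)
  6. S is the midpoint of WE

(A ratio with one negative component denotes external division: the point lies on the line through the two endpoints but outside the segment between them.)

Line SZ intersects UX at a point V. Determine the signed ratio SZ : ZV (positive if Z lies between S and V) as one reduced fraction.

Choose coordinates E = (0, 0), U = (1, 0), X = (0, 1).
1. Z is the centroid of triangle EUX ⇒ Z = (1/3, 1/3)
2. D is the midpoint of UE ⇒ D = (1/2, 0)
3. B lies on line EZ with EB:BZ = 4:1 ⇒ B = (4/15, 4/15)
4. F lies on line UD with UF:FD = 1:2 ⇒ F = (5/6, 0)
5. W lies on line BF with BW:WF = 3:(-1) ⇒ W = (67/60, -2/15)
6. S is the midpoint of WE ⇒ S = (67/120, -1/15)
line SZ meets UX at V = (-2/21, 23/21)
Z = S + t·(V−S) with t = 21/61, so SZ:ZV = 21/61:40/61

SZ:ZV = 21/40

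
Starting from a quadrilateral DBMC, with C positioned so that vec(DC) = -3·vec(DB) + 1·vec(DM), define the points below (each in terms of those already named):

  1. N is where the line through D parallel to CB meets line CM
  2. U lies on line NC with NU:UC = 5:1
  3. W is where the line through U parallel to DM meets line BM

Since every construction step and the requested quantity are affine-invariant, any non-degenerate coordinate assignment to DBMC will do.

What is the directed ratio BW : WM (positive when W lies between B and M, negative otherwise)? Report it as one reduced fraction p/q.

Assign D = (0, 0), B = (1, 0), M = (0, 1), C = (-3, 1) — the answer is frame-independent, so this choice is without loss of generality.
1. N is where the line through D parallel to CB meets line CM ⇒ N = (-4, 1)
2. U lies on line NC with NU:UC = 5:1 ⇒ U = (-19/6, 1)
3. W is where the line through U parallel to DM meets line BM ⇒ W = (-19/6, 25/6)
W = B + t·(M−B) with t = 25/6, so BW:WM = t:(1−t) = 25/6:-19/6

BW:WM = -25/19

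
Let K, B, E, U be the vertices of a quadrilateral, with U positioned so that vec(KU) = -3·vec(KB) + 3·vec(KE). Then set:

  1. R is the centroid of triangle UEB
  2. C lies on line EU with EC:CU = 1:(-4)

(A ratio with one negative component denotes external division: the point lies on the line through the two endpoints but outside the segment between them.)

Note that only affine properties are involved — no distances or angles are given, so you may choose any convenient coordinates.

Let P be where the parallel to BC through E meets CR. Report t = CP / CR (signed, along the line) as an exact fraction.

t = 3/5

Set K = (0, 0), B = (1, 0), E = (0, 1), U = (-3, 3); any affine frame gives the same invariant.
1. R is the centroid of triangle UEB ⇒ R = (-2/3, 4/3)
2. C lies on line EU with EC:CU = 1:(-4) ⇒ C = (1, 1/3)
through E parallel to BC: direction (0, 1/3); meets CR at P = (0, 14/15)
P = C + t·(R−C) with t = 3/5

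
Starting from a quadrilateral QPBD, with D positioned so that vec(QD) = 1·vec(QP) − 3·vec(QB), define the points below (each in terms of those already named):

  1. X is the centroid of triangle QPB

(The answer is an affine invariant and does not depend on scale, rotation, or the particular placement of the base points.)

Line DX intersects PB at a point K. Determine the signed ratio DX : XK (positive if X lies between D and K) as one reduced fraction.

DX:XK = 8

Set Q = (0, 0), P = (1, 0), B = (0, 1), D = (1, -3); any affine frame gives the same invariant.
1. X is the centroid of triangle QPB ⇒ X = (1/3, 1/3)
line DX meets PB at K = (1/4, 3/4)
X = D + t·(K−D) with t = 8/9, so DX:XK = 8/9:1/9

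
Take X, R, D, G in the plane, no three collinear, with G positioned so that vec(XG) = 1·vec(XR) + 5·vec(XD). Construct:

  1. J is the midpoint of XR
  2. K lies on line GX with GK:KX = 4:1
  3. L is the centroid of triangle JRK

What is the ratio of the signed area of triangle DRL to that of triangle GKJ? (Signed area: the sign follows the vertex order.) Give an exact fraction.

Assign X = (0, 0), R = (1, 0), D = (0, 1), G = (1, 5) — the answer is frame-independent, so this choice is without loss of generality.
1. J is the midpoint of XR ⇒ J = (1/2, 0)
2. K lies on line GX with GK:KX = 4:1 ⇒ K = (1/5, 1)
3. L is the centroid of triangle JRK ⇒ L = (17/30, 1/3)
2·[DRL] = -1/10, 2·[GKJ] = 2
[DRL]:[GKJ] = -1/10:2 = -1/20

[DRL]:[GKJ] = -1/20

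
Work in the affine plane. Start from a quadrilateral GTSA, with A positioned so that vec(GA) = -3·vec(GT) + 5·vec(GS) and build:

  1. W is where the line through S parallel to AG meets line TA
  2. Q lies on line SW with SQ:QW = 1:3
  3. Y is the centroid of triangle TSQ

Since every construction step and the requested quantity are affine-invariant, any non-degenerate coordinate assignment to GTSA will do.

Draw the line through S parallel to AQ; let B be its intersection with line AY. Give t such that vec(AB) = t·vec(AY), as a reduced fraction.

t = -3/4

Work in coordinates with G = (0, 0), T = (1, 0), S = (0, 1), A = (-3, 5).
1. W is where the line through S parallel to AG meets line TA ⇒ W = (-3/5, 2)
2. Q lies on line SW with SQ:QW = 1:3 ⇒ Q = (-3/20, 5/4)
3. Y is the centroid of triangle TSQ ⇒ Y = (17/60, 3/4)
through S parallel to AQ: direction (57/20, -15/4); meets AY at B = (-437/80, 131/16)
B = A + t·(Y−A) with t = -3/4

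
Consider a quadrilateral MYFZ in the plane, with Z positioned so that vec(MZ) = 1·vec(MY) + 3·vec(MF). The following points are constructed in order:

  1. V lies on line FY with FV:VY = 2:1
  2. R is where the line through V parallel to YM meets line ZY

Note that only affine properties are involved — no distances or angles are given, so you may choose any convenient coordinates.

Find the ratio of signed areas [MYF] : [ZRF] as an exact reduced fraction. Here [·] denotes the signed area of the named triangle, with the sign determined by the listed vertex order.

[MYF]:[ZRF] = -3/8

Set M = (0, 0), Y = (1, 0), F = (0, 1), Z = (1, 3); any affine frame gives the same invariant.
1. V lies on line FY with FV:VY = 2:1 ⇒ V = (2/3, 1/3)
2. R is where the line through V parallel to YM meets line ZY ⇒ R = (1, 1/3)
2·[MYF] = 1, 2·[ZRF] = -8/3
[MYF]:[ZRF] = 1:-8/3 = -3/8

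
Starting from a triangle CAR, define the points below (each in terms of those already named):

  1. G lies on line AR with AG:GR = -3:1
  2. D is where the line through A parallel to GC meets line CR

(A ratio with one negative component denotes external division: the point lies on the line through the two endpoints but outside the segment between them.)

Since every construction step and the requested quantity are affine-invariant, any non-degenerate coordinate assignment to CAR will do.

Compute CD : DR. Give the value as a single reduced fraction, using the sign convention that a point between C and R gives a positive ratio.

CD:DR = -3/2

Choose coordinates C = (0, 0), A = (1, 0), R = (0, 1).
1. G lies on line AR with AG:GR = -3:1 ⇒ G = (-1/2, 3/2)
2. D is where the line through A parallel to GC meets line CR ⇒ D = (0, 3)
D = C + t·(R−C) with t = 3, so CD:DR = t:(1−t) = 3:-2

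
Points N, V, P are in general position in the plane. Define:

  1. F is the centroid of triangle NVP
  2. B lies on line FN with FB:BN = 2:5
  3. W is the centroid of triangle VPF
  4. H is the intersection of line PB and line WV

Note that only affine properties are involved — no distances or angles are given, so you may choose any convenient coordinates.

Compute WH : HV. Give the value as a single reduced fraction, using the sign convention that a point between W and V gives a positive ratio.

Assign N = (0, 0), V = (1, 0), P = (0, 1) — the answer is frame-independent, so this choice is without loss of generality.
1. F is the centroid of triangle NVP ⇒ F = (1/3, 1/3)
2. B lies on line FN with FB:BN = 2:5 ⇒ B = (5/21, 5/21)
3. W is the centroid of triangle VPF ⇒ W = (4/9, 4/9)
4. H is the intersection of line PB and line WV ⇒ H = (1/12, 11/15)
H = W + t·(V−W) with t = -13/20, so WH:HV = t:(1−t) = -13/20:33/20

WH:HV = -13/33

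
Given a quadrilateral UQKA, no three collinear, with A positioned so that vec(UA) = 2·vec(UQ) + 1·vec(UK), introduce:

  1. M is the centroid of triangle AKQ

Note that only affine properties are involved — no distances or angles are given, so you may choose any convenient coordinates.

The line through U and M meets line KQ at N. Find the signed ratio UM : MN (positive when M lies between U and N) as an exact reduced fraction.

UM:MN = -5/2

Assign U = (0, 0), Q = (1, 0), K = (0, 1), A = (2, 1) — the answer is frame-independent, so this choice is without loss of generality.
1. M is the centroid of triangle AKQ ⇒ M = (1, 2/3)
line UM meets KQ at N = (3/5, 2/5)
M = U + t·(N−U) with t = 5/3, so UM:MN = 5/3:-2/3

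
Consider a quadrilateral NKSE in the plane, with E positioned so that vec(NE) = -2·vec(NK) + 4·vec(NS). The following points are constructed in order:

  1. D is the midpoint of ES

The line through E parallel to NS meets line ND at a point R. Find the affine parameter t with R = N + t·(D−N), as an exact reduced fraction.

t = 2

Work in coordinates with N = (0, 0), K = (1, 0), S = (0, 1), E = (-2, 4).
1. D is the midpoint of ES ⇒ D = (-1, 5/2)
through E parallel to NS: direction (0, 1); meets ND at R = (-2, 5)
R = N + t·(D−N) with t = 2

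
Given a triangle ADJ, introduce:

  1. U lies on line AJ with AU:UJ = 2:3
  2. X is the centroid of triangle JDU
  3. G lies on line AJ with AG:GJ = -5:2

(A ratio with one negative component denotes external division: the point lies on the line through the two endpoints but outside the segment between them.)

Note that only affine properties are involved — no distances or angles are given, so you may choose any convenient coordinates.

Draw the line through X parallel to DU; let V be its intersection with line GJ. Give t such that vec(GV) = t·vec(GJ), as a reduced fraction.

t = 8/5

Assign A = (0, 0), D = (1, 0), J = (0, 1) — the answer is frame-independent, so this choice is without loss of generality.
1. U lies on line AJ with AU:UJ = 2:3 ⇒ U = (0, 2/5)
2. X is the centroid of triangle JDU ⇒ X = (1/3, 7/15)
3. G lies on line AJ with AG:GJ = -5:2 ⇒ G = (0, 5/3)
through X parallel to DU: direction (-1, 2/5); meets GJ at V = (0, 3/5)
V = G + t·(J−G) with t = 8/5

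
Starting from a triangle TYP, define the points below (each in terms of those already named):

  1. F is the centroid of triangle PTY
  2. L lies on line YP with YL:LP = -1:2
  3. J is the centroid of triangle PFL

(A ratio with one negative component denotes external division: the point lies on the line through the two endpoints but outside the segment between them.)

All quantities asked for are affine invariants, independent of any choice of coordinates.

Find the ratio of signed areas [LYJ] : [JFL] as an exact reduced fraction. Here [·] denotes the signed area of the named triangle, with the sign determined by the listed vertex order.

[LYJ]:[JFL] = 1/2

Set T = (0, 0), Y = (1, 0), P = (0, 1); any affine frame gives the same invariant.
1. F is the centroid of triangle PTY ⇒ F = (1/3, 1/3)
2. L lies on line YP with YL:LP = -1:2 ⇒ L = (2, -1)
3. J is the centroid of triangle PFL ⇒ J = (7/9, 1/9)
2·[LYJ] = 1/9, 2·[JFL] = 2/9
[LYJ]:[JFL] = 1/9:2/9 = 1/2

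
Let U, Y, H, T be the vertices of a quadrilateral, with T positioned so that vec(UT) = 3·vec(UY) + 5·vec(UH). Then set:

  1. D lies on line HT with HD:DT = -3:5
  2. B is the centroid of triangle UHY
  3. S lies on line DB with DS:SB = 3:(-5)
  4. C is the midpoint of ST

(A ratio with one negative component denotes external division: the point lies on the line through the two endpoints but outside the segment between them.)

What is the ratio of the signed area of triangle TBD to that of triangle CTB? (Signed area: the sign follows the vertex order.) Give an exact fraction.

Assign U = (0, 0), Y = (1, 0), H = (0, 1), T = (3, 5) — the answer is frame-independent, so this choice is without loss of generality.
1. D lies on line HT with HD:DT = -3:5 ⇒ D = (-9/2, -5)
2. B is the centroid of triangle UHY ⇒ B = (1/3, 1/3)
3. S lies on line DB with DS:SB = 3:(-5) ⇒ S = (-47/4, -13)
4. C is the midpoint of ST ⇒ C = (-35/8, -4)
2·[TBD] = -25/3, 2·[CTB] = -125/12
[TBD]:[CTB] = -25/3:-125/12 = 4/5

[TBD]:[CTB] = 4/5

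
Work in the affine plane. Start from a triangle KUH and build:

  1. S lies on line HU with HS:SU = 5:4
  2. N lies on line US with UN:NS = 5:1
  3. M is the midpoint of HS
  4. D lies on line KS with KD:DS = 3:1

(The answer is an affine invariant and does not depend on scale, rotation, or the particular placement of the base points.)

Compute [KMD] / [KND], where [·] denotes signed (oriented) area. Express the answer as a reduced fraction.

[KMD]:[KND] = -15/4

Work in coordinates with K = (0, 0), U = (1, 0), H = (0, 1).
1. S lies on line HU with HS:SU = 5:4 ⇒ S = (5/9, 4/9)
2. N lies on line US with UN:NS = 5:1 ⇒ N = (17/27, 10/27)
3. M is the midpoint of HS ⇒ M = (5/18, 13/18)
4. D lies on line KS with KD:DS = 3:1 ⇒ D = (5/12, 1/3)
2·[KMD] = -5/24, 2·[KND] = 1/18
[KMD]:[KND] = -5/24:1/18 = -15/4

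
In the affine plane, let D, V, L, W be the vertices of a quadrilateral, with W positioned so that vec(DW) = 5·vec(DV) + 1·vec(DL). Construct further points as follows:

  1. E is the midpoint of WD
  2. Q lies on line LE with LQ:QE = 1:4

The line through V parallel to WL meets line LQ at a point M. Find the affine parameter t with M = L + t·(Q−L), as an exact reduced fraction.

Choose coordinates D = (0, 0), V = (1, 0), L = (0, 1), W = (5, 1).
1. E is the midpoint of WD ⇒ E = (5/2, 1/2)
2. Q lies on line LE with LQ:QE = 1:4 ⇒ Q = (1/2, 9/10)
through V parallel to WL: direction (-5, 0); meets LQ at M = (5, 0)
M = L + t·(Q−L) with t = 10

t = 10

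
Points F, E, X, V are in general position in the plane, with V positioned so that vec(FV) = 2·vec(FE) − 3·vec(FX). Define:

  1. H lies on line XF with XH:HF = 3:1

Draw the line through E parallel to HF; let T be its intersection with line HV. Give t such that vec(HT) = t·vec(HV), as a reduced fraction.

t = 1/2

Work in coordinates with F = (0, 0), E = (1, 0), X = (0, 1), V = (2, -3).
1. H lies on line XF with XH:HF = 3:1 ⇒ H = (0, 1/4)
through E parallel to HF: direction (0, -1/4); meets HV at T = (1, -11/8)
T = H + t·(V−H) with t = 1/2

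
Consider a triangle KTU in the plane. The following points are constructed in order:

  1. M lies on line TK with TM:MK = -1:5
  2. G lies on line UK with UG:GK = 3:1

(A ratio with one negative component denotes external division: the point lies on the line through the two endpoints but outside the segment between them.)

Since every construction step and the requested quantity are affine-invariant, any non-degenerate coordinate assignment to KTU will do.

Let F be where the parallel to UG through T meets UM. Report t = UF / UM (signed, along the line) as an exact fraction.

Set K = (0, 0), T = (1, 0), U = (0, 1); any affine frame gives the same invariant.
1. M lies on line TK with TM:MK = -1:5 ⇒ M = (5/4, 0)
2. G lies on line UK with UG:GK = 3:1 ⇒ G = (0, 1/4)
through T parallel to UG: direction (0, -3/4); meets UM at F = (1, 1/5)
F = U + t·(M−U) with t = 4/5

t = 4/5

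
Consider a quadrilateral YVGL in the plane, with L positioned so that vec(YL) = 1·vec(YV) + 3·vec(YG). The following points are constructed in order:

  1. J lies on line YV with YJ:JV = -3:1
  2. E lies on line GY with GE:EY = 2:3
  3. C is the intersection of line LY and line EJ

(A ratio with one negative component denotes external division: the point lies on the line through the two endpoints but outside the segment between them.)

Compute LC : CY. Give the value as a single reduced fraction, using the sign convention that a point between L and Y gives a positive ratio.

Choose coordinates Y = (0, 0), V = (1, 0), G = (0, 1), L = (1, 3).
1. J lies on line YV with YJ:JV = -3:1 ⇒ J = (3/2, 0)
2. E lies on line GY with GE:EY = 2:3 ⇒ E = (0, 3/5)
3. C is the intersection of line LY and line EJ ⇒ C = (3/17, 9/17)
C = L + t·(Y−L) with t = 14/17, so LC:CY = t:(1−t) = 14/17:3/17

LC:CY = 14/3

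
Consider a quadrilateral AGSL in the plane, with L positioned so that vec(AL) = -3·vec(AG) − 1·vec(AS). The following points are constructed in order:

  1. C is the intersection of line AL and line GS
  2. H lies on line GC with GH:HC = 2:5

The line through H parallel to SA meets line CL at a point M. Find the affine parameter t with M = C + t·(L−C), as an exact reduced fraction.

t = -1/21

Assign A = (0, 0), G = (1, 0), S = (0, 1), L = (-3, -1) — the answer is frame-independent, so this choice is without loss of generality.
1. C is the intersection of line AL and line GS ⇒ C = (3/4, 1/4)
2. H lies on line GC with GH:HC = 2:5 ⇒ H = (13/14, 1/14)
through H parallel to SA: direction (0, -1); meets CL at M = (13/14, 13/42)
M = C + t·(L−C) with t = -1/21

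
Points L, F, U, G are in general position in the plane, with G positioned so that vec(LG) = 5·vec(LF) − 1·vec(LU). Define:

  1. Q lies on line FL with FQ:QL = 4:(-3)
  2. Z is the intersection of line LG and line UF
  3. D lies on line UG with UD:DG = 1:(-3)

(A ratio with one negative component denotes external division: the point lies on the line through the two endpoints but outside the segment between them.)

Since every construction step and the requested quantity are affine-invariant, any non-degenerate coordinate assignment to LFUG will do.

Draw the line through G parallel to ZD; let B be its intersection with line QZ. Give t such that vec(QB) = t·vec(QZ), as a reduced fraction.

t = 38/23

Choose coordinates L = (0, 0), F = (1, 0), U = (0, 1), G = (5, -1).
1. Q lies on line FL with FQ:QL = 4:(-3) ⇒ Q = (-3, 0)
2. Z is the intersection of line LG and line UF ⇒ Z = (5/4, -1/4)
3. D lies on line UG with UD:DG = 1:(-3) ⇒ D = (-5/2, 2)
through G parallel to ZD: direction (-15/4, 9/4); meets QZ at B = (185/46, -19/46)
B = Q + t·(Z−Q) with t = 38/23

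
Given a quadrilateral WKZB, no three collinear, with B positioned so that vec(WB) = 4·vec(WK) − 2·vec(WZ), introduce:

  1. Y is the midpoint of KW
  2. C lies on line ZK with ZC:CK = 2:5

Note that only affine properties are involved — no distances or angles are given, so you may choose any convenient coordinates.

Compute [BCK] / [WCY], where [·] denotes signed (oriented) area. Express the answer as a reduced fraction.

Choose coordinates W = (0, 0), K = (1, 0), Z = (0, 1), B = (4, -2).
1. Y is the midpoint of KW ⇒ Y = (1/2, 0)
2. C lies on line ZK with ZC:CK = 2:5 ⇒ C = (2/7, 5/7)
2·[BCK] = 5/7, 2·[WCY] = -5/14
[BCK]:[WCY] = 5/7:-5/14 = -2

[BCK]:[WCY] = -2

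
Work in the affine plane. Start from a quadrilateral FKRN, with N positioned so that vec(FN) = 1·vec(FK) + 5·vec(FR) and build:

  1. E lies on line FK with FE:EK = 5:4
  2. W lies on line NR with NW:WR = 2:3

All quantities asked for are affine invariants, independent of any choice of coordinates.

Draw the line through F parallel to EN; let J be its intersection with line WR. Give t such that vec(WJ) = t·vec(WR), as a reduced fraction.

t = 67/87

Set F = (0, 0), K = (1, 0), R = (0, 1), N = (1, 5); any affine frame gives the same invariant.
1. E lies on line FK with FE:EK = 5:4 ⇒ E = (5/9, 0)
2. W lies on line NR with NW:WR = 2:3 ⇒ W = (3/5, 17/5)
through F parallel to EN: direction (4/9, 5); meets WR at J = (4/29, 45/29)
J = W + t·(R−W) with t = 67/87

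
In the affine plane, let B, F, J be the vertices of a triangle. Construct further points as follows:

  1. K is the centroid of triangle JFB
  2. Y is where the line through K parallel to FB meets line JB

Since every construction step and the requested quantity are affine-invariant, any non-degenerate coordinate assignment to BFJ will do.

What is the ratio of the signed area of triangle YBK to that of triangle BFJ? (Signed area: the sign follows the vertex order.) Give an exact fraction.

Assign B = (0, 0), F = (1, 0), J = (0, 1) — the answer is frame-independent, so this choice is without loss of generality.
1. K is the centroid of triangle JFB ⇒ K = (1/3, 1/3)
2. Y is where the line through K parallel to FB meets line JB ⇒ Y = (0, 1/3)
2·[YBK] = 1/9, 2·[BFJ] = 1
[YBK]:[BFJ] = 1/9:1 = 1/9

[YBK]:[BFJ] = 1/9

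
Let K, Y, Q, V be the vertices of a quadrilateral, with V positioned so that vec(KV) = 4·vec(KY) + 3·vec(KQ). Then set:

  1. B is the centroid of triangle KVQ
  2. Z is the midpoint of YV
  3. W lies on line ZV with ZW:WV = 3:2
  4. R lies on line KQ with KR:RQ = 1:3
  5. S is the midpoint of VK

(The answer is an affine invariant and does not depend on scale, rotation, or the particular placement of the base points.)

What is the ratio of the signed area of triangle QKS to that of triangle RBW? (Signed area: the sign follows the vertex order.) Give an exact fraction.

[QKS]:[RBW] = -120/49

Assign K = (0, 0), Y = (1, 0), Q = (0, 1), V = (4, 3) — the answer is frame-independent, so this choice is without loss of generality.
1. B is the centroid of triangle KVQ ⇒ B = (4/3, 4/3)
2. Z is the midpoint of YV ⇒ Z = (5/2, 3/2)
3. W lies on line ZV with ZW:WV = 3:2 ⇒ W = (17/5, 12/5)
4. R lies on line KQ with KR:RQ = 1:3 ⇒ R = (0, 1/4)
5. S is the midpoint of VK ⇒ S = (2, 3/2)
2·[QKS] = 2, 2·[RBW] = -49/60
[QKS]:[RBW] = 2:-49/60 = -120/49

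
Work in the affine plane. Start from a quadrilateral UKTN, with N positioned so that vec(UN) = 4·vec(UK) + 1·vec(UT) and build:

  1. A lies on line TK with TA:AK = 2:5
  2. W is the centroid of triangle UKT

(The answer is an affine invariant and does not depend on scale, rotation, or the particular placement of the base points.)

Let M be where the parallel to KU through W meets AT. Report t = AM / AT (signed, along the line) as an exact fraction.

t = -4/3

Assign U = (0, 0), K = (1, 0), T = (0, 1), N = (4, 1) — the answer is frame-independent, so this choice is without loss of generality.
1. A lies on line TK with TA:AK = 2:5 ⇒ A = (2/7, 5/7)
2. W is the centroid of triangle UKT ⇒ W = (1/3, 1/3)
through W parallel to KU: direction (-1, 0); meets AT at M = (2/3, 1/3)
M = A + t·(T−A) with t = -4/3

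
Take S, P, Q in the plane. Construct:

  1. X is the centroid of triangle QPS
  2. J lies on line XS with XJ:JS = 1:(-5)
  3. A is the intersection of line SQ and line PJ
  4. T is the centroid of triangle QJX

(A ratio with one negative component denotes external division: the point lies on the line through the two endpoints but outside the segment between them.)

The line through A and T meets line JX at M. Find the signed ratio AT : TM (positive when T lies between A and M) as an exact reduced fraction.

Set S = (0, 0), P = (1, 0), Q = (0, 1); any affine frame gives the same invariant.
1. X is the centroid of triangle QPS ⇒ X = (1/3, 1/3)
2. J lies on line XS with XJ:JS = 1:(-5) ⇒ J = (5/12, 5/12)
3. A is the intersection of line SQ and line PJ ⇒ A = (0, 5/7)
4. T is the centroid of triangle QJX ⇒ T = (1/4, 7/12)
line AT meets JX at M = (15/32, 15/32)
T = A + t·(M−A) with t = 8/15, so AT:TM = 8/15:7/15

AT:TM = 8/7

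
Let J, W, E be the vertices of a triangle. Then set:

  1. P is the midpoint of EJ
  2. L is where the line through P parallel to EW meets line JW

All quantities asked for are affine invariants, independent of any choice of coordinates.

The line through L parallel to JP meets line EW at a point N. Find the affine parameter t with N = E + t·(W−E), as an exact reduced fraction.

Work in coordinates with J = (0, 0), W = (1, 0), E = (0, 1).
1. P is the midpoint of EJ ⇒ P = (0, 1/2)
2. L is where the line through P parallel to EW meets line JW ⇒ L = (1/2, 0)
through L parallel to JP: direction (0, 1/2); meets EW at N = (1/2, 1/2)
N = E + t·(W−E) with t = 1/2

t = 1/2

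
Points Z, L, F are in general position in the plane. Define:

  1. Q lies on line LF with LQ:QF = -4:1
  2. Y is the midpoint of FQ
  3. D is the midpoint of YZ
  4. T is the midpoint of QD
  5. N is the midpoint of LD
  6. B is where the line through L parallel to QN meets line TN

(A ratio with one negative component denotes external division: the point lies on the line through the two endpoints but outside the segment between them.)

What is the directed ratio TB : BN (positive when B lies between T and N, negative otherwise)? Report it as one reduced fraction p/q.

TB:BN = -3/2

Assign Z = (0, 0), L = (1, 0), F = (0, 1) — the answer is frame-independent, so this choice is without loss of generality.
1. Q lies on line LF with LQ:QF = -4:1 ⇒ Q = (-1/3, 4/3)
2. Y is the midpoint of FQ ⇒ Y = (-1/6, 7/6)
3. D is the midpoint of YZ ⇒ D = (-1/12, 7/12)
4. T is the midpoint of QD ⇒ T = (-5/24, 23/24)
5. N is the midpoint of LD ⇒ N = (11/24, 7/24)
6. B is where the line through L parallel to QN meets line TN ⇒ B = (43/24, -25/24)
B = T + t·(N−T) with t = 3, so TB:BN = t:(1−t) = 3:-2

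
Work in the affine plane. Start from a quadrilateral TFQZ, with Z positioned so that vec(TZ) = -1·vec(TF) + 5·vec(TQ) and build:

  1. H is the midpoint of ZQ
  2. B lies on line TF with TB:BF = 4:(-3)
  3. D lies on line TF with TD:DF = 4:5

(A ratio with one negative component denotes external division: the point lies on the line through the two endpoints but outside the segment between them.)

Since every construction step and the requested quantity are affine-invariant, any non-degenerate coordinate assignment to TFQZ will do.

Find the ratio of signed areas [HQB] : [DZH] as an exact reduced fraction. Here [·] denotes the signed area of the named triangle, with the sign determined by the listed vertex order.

[HQB]:[DZH] = 135/7

Work in coordinates with T = (0, 0), F = (1, 0), Q = (0, 1), Z = (-1, 5).
1. H is the midpoint of ZQ ⇒ H = (-1/2, 3)
2. B lies on line TF with TB:BF = 4:(-3) ⇒ B = (4, 0)
3. D lies on line TF with TD:DF = 4:5 ⇒ D = (4/9, 0)
2·[HQB] = 15/2, 2·[DZH] = 7/18
[HQB]:[DZH] = 15/2:7/18 = 135/7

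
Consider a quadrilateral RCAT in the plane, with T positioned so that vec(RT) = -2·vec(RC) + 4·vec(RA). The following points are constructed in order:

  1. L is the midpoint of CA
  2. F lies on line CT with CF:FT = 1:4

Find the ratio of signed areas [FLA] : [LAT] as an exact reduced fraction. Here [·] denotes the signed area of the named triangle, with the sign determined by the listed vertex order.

Work in coordinates with R = (0, 0), C = (1, 0), A = (0, 1), T = (-2, 4).
1. L is the midpoint of CA ⇒ L = (1/2, 1/2)
2. F lies on line CT with CF:FT = 1:4 ⇒ F = (2/5, 4/5)
2·[FLA] = -1/10, 2·[LAT] = -1/2
[FLA]:[LAT] = -1/10:-1/2 = 1/5

[FLA]:[LAT] = 1/5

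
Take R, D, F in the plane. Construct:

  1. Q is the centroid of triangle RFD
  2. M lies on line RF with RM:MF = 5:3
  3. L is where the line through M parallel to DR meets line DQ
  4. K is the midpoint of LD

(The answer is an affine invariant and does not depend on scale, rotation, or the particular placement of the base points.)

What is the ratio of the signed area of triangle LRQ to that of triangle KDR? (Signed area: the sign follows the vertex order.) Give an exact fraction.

Work in coordinates with R = (0, 0), D = (1, 0), F = (0, 1).
1. Q is the centroid of triangle RFD ⇒ Q = (1/3, 1/3)
2. M lies on line RF with RM:MF = 5:3 ⇒ M = (0, 5/8)
3. L is where the line through M parallel to DR meets line DQ ⇒ L = (-1/4, 5/8)
4. K is the midpoint of LD ⇒ K = (3/8, 5/16)
2·[LRQ] = 7/24, 2·[KDR] = -5/16
[LRQ]:[KDR] = 7/24:-5/16 = -14/15

[LRQ]:[KDR] = -14/15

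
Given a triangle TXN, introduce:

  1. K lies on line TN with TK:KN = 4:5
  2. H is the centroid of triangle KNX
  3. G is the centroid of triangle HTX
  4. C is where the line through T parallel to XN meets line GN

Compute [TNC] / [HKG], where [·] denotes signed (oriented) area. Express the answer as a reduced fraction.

Work in coordinates with T = (0, 0), X = (1, 0), N = (0, 1).
1. K lies on line TN with TK:KN = 4:5 ⇒ K = (0, 4/9)
2. H is the centroid of triangle KNX ⇒ H = (1/3, 13/27)
3. G is the centroid of triangle HTX ⇒ G = (4/9, 13/81)
4. C is where the line through T parallel to XN meets line GN ⇒ C = (9/8, -9/8)
2·[TNC] = -9/8, 2·[HKG] = 1/9
[TNC]:[HKG] = -9/8:1/9 = -81/8

[TNC]:[HKG] = -81/8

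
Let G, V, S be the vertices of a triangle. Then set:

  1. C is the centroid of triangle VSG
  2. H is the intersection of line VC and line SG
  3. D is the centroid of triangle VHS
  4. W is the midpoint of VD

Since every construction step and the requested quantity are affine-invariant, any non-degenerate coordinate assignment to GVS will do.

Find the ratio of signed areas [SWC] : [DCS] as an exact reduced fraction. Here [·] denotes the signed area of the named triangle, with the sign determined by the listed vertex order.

[SWC]:[DCS] = 7/2

Choose coordinates G = (0, 0), V = (1, 0), S = (0, 1).
1. C is the centroid of triangle VSG ⇒ C = (1/3, 1/3)
2. H is the intersection of line VC and line SG ⇒ H = (0, 1/2)
3. D is the centroid of triangle VHS ⇒ D = (1/3, 1/2)
4. W is the midpoint of VD ⇒ W = (2/3, 1/4)
2·[SWC] = -7/36, 2·[DCS] = -1/18
[SWC]:[DCS] = -7/36:-1/18 = 7/2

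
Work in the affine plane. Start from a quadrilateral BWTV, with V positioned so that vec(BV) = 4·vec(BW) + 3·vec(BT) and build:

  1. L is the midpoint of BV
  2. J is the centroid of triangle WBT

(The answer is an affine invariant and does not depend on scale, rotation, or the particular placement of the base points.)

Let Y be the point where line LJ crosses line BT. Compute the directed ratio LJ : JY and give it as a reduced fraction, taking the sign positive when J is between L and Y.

LJ:JY = 5

Choose coordinates B = (0, 0), W = (1, 0), T = (0, 1), V = (4, 3).
1. L is the midpoint of BV ⇒ L = (2, 3/2)
2. J is the centroid of triangle WBT ⇒ J = (1/3, 1/3)
line LJ meets BT at Y = (0, 1/10)
J = L + t·(Y−L) with t = 5/6, so LJ:JY = 5/6:1/6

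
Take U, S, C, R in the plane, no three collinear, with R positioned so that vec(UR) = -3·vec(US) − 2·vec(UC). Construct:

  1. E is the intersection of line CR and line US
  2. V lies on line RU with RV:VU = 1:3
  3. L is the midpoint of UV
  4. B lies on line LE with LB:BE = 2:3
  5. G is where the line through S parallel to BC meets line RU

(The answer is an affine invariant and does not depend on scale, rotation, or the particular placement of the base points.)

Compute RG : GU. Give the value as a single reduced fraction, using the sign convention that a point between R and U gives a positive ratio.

Set U = (0, 0), S = (1, 0), C = (0, 1), R = (-3, -2); any affine frame gives the same invariant.
1. E is the intersection of line CR and line US ⇒ E = (-1, 0)
2. V lies on line RU with RV:VU = 1:3 ⇒ V = (-9/4, -3/2)
3. L is the midpoint of UV ⇒ L = (-9/8, -3/4)
4. B lies on line LE with LB:BE = 2:3 ⇒ B = (-43/40, -9/20)
5. G is where the line through S parallel to BC meets line RU ⇒ G = (87/44, 29/22)
G = R + t·(U−R) with t = 73/44, so RG:GU = t:(1−t) = 73/44:-29/44

RG:GU = -73/29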